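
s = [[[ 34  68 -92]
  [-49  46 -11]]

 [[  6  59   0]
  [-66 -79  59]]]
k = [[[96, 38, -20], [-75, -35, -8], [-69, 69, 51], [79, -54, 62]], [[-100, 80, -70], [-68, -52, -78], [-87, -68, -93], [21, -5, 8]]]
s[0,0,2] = -92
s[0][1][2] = -11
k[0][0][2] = -20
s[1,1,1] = -79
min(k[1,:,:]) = -100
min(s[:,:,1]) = -79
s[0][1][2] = -11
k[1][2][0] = -87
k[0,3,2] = 62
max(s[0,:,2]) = -11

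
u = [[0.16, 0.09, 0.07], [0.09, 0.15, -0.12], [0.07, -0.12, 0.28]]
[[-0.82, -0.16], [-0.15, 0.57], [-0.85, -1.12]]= u @ [[-2.56, -1.39],[-2.06, 2.65],[-3.27, -2.52]]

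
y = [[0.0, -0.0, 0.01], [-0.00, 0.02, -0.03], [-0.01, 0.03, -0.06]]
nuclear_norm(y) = 0.09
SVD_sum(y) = [[0.0, -0.00, 0.01], [-0.0, 0.02, -0.03], [-0.01, 0.03, -0.06]] + [[0.0, 0.0, 0.0], [0.0, 0.0, 0.00], [-0.00, -0.00, -0.00]] + [[-0.0, 0.0, 0.00], [0.0, -0.0, -0.00], [-0.0, 0.00, 0.00]]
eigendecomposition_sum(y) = [[0.0,-0.01,0.01], [-0.01,0.01,-0.03], [-0.01,0.03,-0.06]] + [[-0.00, 0.0, -0.00], [0.0, -0.0, 0.0], [0.0, -0.0, 0.00]] + [[0.0,  0.0,  -0.0], [0.00,  0.01,  -0.00], [0.0,  0.00,  -0.00]]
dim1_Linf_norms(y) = [0.01, 0.03, 0.06]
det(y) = 0.00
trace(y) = -0.04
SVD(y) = [[-0.11, -0.51, 0.85], [0.46, -0.79, -0.41], [0.88, 0.35, 0.33]] @ diag([0.0770681662328087, 0.006766856842364601, 0.0038350230751732803]) @ [[-0.11, 0.46, -0.88], [-0.51, -0.79, -0.35], [-0.85, 0.41, 0.33]]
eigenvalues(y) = [-0.04, -0.01, 0.01]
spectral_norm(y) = 0.08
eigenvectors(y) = [[0.20, -0.78, -0.37], [-0.42, 0.48, -0.87], [-0.89, 0.41, -0.33]]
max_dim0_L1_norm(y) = 0.1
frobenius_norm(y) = 0.08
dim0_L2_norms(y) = [0.01, 0.04, 0.07]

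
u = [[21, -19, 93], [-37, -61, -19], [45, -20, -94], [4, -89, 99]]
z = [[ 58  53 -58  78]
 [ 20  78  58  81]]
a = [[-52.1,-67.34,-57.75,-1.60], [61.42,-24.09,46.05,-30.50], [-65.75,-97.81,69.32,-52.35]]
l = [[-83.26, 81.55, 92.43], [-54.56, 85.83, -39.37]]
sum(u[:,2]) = 79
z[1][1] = 78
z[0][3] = 78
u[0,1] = -19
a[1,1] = -24.09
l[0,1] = 81.55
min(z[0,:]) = -58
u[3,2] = 99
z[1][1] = 78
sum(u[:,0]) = 33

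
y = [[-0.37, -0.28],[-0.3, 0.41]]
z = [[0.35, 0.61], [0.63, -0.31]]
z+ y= [[-0.02, 0.33],[0.33, 0.1]]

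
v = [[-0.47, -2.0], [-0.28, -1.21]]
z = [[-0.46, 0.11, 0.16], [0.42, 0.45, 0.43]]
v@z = [[-0.62,-0.95,-0.94], [-0.38,-0.58,-0.57]]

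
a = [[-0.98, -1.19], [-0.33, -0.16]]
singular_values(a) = [1.58, 0.15]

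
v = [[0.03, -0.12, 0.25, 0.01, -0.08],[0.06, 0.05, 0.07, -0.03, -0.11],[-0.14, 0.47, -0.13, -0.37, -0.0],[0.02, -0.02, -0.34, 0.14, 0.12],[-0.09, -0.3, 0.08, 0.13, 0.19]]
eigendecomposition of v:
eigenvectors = [[(-0.49+0j), (0.26+0j), -0.28+0.00j, -0.63+0.00j, -0.63-0.00j],[-0.08+0.00j, (0.27+0j), 0.18+0.00j, (-0.11+0.31j), (-0.11-0.31j)],[0.63+0.00j, (0.5+0j), (-0.3+0j), -0.15+0.18j, (-0.15-0.18j)],[(0.5+0j), -0.63+0.00j, (0.57+0j), 0.15+0.34j, (0.15-0.34j)],[-0.32+0.00j, -0.46+0.00j, -0.68+0.00j, -0.52+0.17j, -0.52-0.17j]]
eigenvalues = [(-0.38+0j), (0.5+0j), (0.16+0j), (-0+0j), (-0-0j)]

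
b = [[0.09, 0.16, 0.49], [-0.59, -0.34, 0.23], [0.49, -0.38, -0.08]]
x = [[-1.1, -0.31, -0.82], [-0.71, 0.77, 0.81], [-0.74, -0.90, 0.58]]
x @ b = [[-0.32, 0.24, -0.54], [-0.12, -0.68, -0.24], [0.75, -0.03, -0.62]]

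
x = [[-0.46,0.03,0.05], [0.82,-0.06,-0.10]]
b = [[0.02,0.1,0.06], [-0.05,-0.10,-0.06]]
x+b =[[-0.44, 0.13, 0.11], [0.77, -0.16, -0.16]]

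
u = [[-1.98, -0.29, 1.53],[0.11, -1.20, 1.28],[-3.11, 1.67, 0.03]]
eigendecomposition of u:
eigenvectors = [[(-0.38+0j),0.23-0.57j,0.23+0.57j], [(-0.69+0j),-0.15-0.48j,(-0.15+0.48j)], [(-0.62+0j),0.61+0.00j,(0.61-0j)]]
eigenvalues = [(0.01+0j), (-1.58+1.57j), (-1.58-1.57j)]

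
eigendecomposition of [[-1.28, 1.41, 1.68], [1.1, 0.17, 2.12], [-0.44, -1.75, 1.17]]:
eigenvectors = [[-0.92+0.00j, (0.45+0.04j), 0.45-0.04j],[0.38+0.00j, 0.64+0.00j, (0.64-0j)],[0.08+0.00j, (0.03+0.62j), 0.03-0.62j]]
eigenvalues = [(-2.02+0j), (1.04+2.12j), (1.04-2.12j)]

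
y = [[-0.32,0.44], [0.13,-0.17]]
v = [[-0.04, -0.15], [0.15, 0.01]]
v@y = [[-0.01, 0.01], [-0.05, 0.06]]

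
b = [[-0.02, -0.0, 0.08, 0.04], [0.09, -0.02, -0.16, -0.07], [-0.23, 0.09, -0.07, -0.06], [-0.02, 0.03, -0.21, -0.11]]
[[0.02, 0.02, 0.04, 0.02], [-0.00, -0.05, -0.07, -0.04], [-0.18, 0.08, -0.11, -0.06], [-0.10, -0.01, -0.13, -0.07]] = b @ [[0.57, -0.27, 0.32, 0.11], [-0.27, 0.32, 0.09, 0.07], [0.32, 0.09, 0.58, 0.03], [0.11, 0.07, 0.03, 0.58]]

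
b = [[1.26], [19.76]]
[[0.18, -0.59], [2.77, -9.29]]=b @ [[0.14, -0.47]]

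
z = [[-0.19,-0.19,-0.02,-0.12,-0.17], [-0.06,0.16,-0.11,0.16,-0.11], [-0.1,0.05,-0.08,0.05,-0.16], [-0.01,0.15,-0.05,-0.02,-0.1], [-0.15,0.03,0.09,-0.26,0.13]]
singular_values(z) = [0.43, 0.36, 0.26, 0.09, 0.0]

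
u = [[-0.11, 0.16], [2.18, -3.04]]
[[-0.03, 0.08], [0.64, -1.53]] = u@[[0.46, 0.12], [0.12, 0.59]]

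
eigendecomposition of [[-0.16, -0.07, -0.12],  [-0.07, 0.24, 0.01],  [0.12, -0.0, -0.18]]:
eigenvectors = [[(0.03+0.7j), (0.03-0.7j), (-0.16+0j)], [(-0.04+0.11j), (-0.04-0.11j), (0.99+0j)], [0.71+0.00j, (0.71-0j), (-0.04+0j)]]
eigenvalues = [(-0.18+0.12j), (-0.18-0.12j), (0.25+0j)]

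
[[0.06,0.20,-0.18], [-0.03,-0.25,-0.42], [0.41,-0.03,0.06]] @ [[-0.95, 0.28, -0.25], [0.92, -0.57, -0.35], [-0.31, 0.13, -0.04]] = [[0.18, -0.12, -0.08], [-0.07, 0.08, 0.11], [-0.44, 0.14, -0.09]]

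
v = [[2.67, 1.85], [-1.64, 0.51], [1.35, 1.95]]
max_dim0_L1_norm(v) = 5.66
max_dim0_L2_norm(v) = 3.41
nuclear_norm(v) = 5.66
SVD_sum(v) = [[2.61, 1.93], [-0.82, -0.60], [1.81, 1.33]] + [[0.06, -0.08], [-0.82, 1.11], [-0.46, 0.62]]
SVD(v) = [[-0.80, 0.06], [0.25, -0.87], [-0.55, -0.48]] @ diag([4.075768971723491, 1.5856252044969639]) @ [[-0.80, -0.59], [0.59, -0.80]]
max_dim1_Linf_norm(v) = 2.67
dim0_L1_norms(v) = [5.66, 4.31]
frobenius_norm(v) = 4.37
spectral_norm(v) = 4.08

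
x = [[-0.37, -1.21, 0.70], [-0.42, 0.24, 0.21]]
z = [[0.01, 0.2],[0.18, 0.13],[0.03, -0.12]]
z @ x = [[-0.09, 0.04, 0.05], [-0.12, -0.19, 0.15], [0.04, -0.07, -0.0]]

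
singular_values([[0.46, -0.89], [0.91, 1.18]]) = [1.58, 0.86]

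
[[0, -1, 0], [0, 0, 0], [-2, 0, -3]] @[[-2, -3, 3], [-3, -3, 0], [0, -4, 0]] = [[3, 3, 0], [0, 0, 0], [4, 18, -6]]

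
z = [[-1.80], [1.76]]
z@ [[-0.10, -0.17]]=[[0.18, 0.31], [-0.18, -0.3]]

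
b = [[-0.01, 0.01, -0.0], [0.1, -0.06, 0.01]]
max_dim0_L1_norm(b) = 0.11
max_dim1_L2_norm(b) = 0.12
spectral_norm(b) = 0.12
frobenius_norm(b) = 0.12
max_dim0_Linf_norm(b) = 0.1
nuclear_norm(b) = 0.12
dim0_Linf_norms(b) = [0.1, 0.06, 0.01]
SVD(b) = [[-0.12, 0.99], [0.99, 0.12]] @ diag([0.11784327843760584, 0.003600239863799797]) @ [[0.85, -0.52, 0.08], [0.47, 0.82, 0.32]]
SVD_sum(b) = [[-0.01, 0.01, -0.0], [0.1, -0.06, 0.01]] + [[0.0, 0.00, 0.0], [0.0, 0.0, 0.0]]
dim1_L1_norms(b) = [0.02, 0.17]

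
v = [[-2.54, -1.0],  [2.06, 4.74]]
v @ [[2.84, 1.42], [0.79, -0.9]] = [[-8.0,-2.71],[9.6,-1.34]]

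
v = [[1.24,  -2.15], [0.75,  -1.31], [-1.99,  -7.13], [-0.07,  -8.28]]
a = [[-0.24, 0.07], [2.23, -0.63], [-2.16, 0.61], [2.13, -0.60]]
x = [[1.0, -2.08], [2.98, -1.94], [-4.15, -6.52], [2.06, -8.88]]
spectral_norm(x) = 11.38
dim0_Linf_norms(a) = [2.23, 0.63]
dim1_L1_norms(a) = [0.31, 2.86, 2.77, 2.73]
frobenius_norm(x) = 12.68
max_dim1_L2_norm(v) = 8.28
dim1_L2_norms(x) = [2.31, 3.56, 7.73, 9.12]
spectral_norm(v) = 11.26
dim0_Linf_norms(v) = [1.99, 8.28]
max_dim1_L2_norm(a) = 2.32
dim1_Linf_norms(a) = [0.24, 2.23, 2.16, 2.13]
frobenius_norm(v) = 11.48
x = v + a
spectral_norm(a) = 3.92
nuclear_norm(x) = 16.98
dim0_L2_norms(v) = [2.46, 11.21]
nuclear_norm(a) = 3.92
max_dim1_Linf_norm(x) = 8.88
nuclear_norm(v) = 13.50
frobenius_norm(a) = 3.92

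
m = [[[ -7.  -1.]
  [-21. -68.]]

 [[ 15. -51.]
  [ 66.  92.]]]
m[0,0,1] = -1.0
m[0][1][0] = -21.0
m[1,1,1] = 92.0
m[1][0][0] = 15.0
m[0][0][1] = -1.0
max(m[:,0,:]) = 15.0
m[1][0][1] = -51.0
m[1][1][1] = 92.0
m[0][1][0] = -21.0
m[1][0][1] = -51.0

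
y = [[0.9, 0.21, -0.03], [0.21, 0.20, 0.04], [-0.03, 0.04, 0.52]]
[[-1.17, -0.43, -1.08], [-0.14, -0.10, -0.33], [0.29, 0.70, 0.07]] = y @ [[-1.46, -0.34, -1.07], [0.74, -0.4, -0.53], [0.42, 1.36, 0.12]]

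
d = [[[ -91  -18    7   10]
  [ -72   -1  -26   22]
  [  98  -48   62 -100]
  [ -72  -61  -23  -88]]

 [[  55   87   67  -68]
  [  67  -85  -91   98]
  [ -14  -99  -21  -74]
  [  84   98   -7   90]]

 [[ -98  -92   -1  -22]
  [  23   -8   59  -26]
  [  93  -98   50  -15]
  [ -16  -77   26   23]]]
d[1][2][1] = -99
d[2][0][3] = -22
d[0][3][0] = -72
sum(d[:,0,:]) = -164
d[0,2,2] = 62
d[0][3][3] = -88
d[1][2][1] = -99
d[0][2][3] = -100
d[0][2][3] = -100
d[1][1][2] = -91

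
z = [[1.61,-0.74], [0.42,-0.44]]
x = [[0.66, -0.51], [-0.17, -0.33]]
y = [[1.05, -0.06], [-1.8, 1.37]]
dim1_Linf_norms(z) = [1.61, 0.44]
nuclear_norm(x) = 1.20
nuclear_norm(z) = 2.07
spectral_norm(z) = 1.86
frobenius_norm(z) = 1.87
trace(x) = 0.33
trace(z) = 1.17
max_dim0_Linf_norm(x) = 0.66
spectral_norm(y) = 2.43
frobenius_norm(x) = 0.91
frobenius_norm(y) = 2.49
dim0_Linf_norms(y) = [1.8, 1.37]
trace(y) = 2.42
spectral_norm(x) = 0.84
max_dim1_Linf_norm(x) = 0.66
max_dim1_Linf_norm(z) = 1.61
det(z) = -0.40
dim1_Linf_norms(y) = [1.05, 1.8]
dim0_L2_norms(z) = [1.66, 0.86]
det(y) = 1.33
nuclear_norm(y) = 2.98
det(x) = -0.30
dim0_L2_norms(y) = [2.08, 1.37]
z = x @ y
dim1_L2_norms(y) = [1.05, 2.26]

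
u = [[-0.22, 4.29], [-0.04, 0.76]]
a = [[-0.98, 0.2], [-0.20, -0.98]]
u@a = [[-0.64, -4.25], [-0.11, -0.75]]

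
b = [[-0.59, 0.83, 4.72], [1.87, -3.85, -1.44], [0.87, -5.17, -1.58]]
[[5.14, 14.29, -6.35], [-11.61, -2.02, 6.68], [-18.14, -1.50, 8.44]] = b @ [[1.70, -0.06, 0.08], [3.59, -0.68, -1.28], [0.67, 3.14, -1.11]]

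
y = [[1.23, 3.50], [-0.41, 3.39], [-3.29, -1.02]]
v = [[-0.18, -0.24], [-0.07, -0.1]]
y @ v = [[-0.47, -0.65], [-0.16, -0.24], [0.66, 0.89]]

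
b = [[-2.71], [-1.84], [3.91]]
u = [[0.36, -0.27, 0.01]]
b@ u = [[-0.98, 0.73, -0.03], [-0.66, 0.50, -0.02], [1.41, -1.06, 0.04]]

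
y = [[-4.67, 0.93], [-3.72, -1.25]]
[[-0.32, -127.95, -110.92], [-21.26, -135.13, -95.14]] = y @[[2.17,30.72,24.43], [10.55,16.68,3.41]]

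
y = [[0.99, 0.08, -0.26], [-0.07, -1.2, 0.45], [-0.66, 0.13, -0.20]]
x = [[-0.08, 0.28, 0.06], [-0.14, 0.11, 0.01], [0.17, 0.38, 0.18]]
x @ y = [[-0.14, -0.33, 0.13], [-0.15, -0.14, 0.08], [0.02, -0.42, 0.09]]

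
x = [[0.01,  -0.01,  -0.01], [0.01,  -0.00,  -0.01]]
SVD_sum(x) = [[0.01, -0.01, -0.01], [0.01, -0.0, -0.01]] + [[-0.0, -0.00, 0.00], [0.00, 0.00, -0.00]]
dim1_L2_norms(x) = [0.02, 0.01]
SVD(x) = [[-0.79,-0.62], [-0.62,0.79]] @ diag([0.021357792050698567, 0.006621534468619564]) @ [[-0.66, 0.37, 0.66], [0.26, 0.93, -0.26]]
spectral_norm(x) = 0.02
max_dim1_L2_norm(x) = 0.02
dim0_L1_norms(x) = [0.02, 0.01, 0.02]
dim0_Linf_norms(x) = [0.01, 0.01, 0.01]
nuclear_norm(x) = 0.03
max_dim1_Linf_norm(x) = 0.01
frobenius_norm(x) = 0.02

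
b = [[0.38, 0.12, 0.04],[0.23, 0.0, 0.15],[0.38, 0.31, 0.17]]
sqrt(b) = [[0.59+0.01j, (0.12-0.05j), (0.03+0.02j)], [(0.21-0.03j), 0.17+0.29j, 0.17-0.13j], [0.33+0.02j, (0.34-0.22j), 0.37+0.10j]]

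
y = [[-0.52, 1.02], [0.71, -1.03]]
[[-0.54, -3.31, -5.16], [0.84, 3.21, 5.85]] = y @ [[1.61, -0.71, 3.42], [0.29, -3.61, -3.32]]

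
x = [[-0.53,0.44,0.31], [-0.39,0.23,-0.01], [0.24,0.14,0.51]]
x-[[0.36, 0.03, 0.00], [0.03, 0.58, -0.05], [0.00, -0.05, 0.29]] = [[-0.89, 0.41, 0.31], [-0.42, -0.35, 0.04], [0.24, 0.19, 0.22]]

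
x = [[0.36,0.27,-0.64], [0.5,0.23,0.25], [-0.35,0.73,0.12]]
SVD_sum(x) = [[-0.0,0.01,0.00],[-0.02,0.06,0.01],[-0.3,0.75,0.13]] + [[0.48, 0.29, -0.52], [0.14, 0.09, -0.16], [-0.02, -0.01, 0.02]] + [[-0.11, -0.03, -0.12], [0.38, 0.09, 0.40], [-0.03, -0.01, -0.03]]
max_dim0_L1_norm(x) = 1.23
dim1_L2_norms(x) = [0.78, 0.6, 0.82]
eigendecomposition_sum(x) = [[-0.19-0.00j,0.24-0.00j,-0.22+0.00j], [0.17+0.00j,-0.21+0.00j,(0.2-0j)], [-0.24-0.00j,(0.3-0j),-0.28+0.00j]] + [[0.27+0.04j, (0.02+0.31j), (-0.21+0.19j)], [(0.17-0.17j), (0.22+0.14j), 0.02+0.24j], [(-0.06-0.21j), (0.22-0.11j), 0.20+0.09j]] + [[0.27-0.04j, (0.02-0.31j), -0.21-0.19j], [0.17+0.17j, 0.22-0.14j, (0.02-0.24j)], [-0.06+0.21j, 0.22+0.11j, 0.20-0.09j]]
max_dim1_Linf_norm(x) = 0.73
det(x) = -0.38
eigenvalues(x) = [(-0.68+0j), (0.7+0.27j), (0.7-0.27j)]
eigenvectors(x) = [[(0.55+0j), (0.65+0j), 0.65-0.00j],[(-0.49+0j), (0.33-0.45j), 0.33+0.45j],[0.68+0.00j, (-0.2-0.47j), -0.20+0.47j]]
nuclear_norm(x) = 2.20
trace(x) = 0.71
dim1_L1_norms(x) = [1.27, 0.98, 1.2]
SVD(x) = [[0.01, -0.96, 0.29], [0.08, -0.29, -0.95], [1.00, 0.03, 0.07]] @ diag([0.8194622094380499, 0.7980506638760027, 0.582148456315037]) @ [[-0.37,0.91,0.16], [-0.63,-0.38,0.68], [-0.68,-0.15,-0.71]]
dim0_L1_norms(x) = [1.21, 1.23, 1.01]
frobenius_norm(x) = 1.28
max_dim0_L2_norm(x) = 0.81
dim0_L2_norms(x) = [0.71, 0.81, 0.7]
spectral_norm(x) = 0.82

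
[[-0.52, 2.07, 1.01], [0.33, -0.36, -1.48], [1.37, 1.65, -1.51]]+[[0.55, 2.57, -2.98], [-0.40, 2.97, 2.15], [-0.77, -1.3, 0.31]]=[[0.03, 4.64, -1.97], [-0.07, 2.61, 0.67], [0.60, 0.35, -1.20]]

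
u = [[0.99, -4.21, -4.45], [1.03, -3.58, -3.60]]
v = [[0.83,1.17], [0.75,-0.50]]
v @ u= [[2.03,-7.68,-7.91], [0.23,-1.37,-1.54]]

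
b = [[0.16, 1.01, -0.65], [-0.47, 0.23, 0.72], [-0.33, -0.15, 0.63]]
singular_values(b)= [1.42, 0.88, 0.0]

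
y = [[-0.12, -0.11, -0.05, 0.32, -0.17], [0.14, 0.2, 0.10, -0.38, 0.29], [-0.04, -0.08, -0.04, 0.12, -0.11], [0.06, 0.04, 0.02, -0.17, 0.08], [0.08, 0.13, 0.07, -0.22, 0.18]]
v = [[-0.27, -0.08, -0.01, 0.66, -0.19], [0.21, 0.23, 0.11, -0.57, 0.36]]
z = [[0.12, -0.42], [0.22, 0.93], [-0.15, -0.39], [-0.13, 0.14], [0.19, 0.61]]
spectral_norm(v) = 1.04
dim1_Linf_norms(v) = [0.66, 0.57]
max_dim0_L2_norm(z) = 1.26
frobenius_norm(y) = 0.80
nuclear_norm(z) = 1.56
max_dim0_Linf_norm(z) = 0.93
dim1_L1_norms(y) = [0.77, 1.11, 0.39, 0.37, 0.68]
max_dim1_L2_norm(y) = 0.55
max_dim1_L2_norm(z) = 0.96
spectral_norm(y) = 0.80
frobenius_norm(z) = 1.31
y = z @ v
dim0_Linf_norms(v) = [0.27, 0.23, 0.11, 0.66, 0.36]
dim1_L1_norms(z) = [0.54, 1.15, 0.54, 0.27, 0.8]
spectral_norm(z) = 1.28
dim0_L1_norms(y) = [0.44, 0.56, 0.28, 1.21, 0.83]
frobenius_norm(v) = 1.06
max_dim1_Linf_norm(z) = 0.93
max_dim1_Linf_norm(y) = 0.38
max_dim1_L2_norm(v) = 0.75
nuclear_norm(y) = 0.90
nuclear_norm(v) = 1.23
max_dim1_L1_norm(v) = 1.48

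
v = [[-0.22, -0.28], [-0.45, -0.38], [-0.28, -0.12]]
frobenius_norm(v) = 0.75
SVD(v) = [[-0.47,0.63], [-0.79,0.01], [-0.39,-0.77]] @ diag([0.7439111093657867, 0.114438897941934]) @ [[0.77, 0.64],[0.64, -0.77]]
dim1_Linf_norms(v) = [0.28, 0.45, 0.28]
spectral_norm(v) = 0.74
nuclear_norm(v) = 0.86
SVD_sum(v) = [[-0.27, -0.22],  [-0.45, -0.38],  [-0.22, -0.19]] + [[0.05, -0.06], [0.00, -0.00], [-0.06, 0.07]]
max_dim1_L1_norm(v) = 0.83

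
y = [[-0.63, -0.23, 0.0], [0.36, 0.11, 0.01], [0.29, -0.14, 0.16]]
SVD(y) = [[-0.83,0.31,0.47],[0.47,-0.09,0.88],[0.32,0.95,-0.07]] @ diag([0.8064644767053629, 0.26553136681966905, 0.0028532520434950757]) @ [[0.97, 0.24, 0.07], [0.16, -0.81, 0.57], [0.19, -0.54, -0.82]]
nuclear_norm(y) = 1.07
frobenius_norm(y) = 0.85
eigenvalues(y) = [-0.5, -0.01, 0.14]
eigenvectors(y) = [[0.78, 0.2, -0.02],[-0.45, -0.55, 0.07],[-0.44, -0.81, 1.00]]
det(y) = 0.00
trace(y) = -0.36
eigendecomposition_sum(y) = [[-0.63, -0.24, 0.00], [0.37, 0.14, -0.00], [0.36, 0.14, -0.00]] + [[0.0,0.0,-0.0], [-0.01,-0.01,0.00], [-0.01,-0.02,0.0]] + [[0.0, 0.01, -0.0], [-0.0, -0.02, 0.01], [-0.06, -0.26, 0.16]]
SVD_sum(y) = [[-0.64, -0.16, -0.05], [0.36, 0.09, 0.03], [0.25, 0.06, 0.02]] + [[0.01, -0.07, 0.05], [-0.00, 0.02, -0.01], [0.04, -0.20, 0.14]] + [[0.0, -0.0, -0.00], [0.0, -0.00, -0.00], [-0.0, 0.00, 0.00]]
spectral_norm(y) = 0.81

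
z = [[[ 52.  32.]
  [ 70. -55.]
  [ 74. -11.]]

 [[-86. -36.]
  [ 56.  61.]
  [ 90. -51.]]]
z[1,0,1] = -36.0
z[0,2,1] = -11.0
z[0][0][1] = 32.0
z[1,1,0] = 56.0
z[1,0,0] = -86.0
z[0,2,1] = -11.0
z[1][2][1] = -51.0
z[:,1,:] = [[70.0, -55.0], [56.0, 61.0]]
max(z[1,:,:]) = 90.0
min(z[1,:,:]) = -86.0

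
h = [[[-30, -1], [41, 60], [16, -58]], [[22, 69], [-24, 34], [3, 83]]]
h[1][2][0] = 3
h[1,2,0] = 3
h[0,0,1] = -1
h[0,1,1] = 60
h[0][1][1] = 60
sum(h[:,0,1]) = 68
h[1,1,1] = 34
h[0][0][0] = -30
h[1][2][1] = 83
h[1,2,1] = 83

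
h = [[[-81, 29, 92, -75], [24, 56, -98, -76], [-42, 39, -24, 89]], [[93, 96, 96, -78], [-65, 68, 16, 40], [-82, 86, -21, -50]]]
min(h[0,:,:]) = -98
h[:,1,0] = [24, -65]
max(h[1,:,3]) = 40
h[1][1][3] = 40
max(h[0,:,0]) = 24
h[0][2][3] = 89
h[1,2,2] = -21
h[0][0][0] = -81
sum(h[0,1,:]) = -94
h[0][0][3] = -75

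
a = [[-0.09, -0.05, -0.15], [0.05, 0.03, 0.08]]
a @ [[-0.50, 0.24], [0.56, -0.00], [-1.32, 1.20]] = [[0.22,  -0.2], [-0.11,  0.11]]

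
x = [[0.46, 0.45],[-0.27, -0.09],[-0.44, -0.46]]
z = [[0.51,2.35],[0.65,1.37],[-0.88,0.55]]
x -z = [[-0.05, -1.9],[-0.92, -1.46],[0.44, -1.01]]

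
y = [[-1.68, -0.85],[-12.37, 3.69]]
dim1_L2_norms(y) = [1.88, 12.91]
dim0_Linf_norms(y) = [12.37, 3.69]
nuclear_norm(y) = 14.27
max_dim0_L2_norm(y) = 12.48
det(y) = -16.71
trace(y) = 2.01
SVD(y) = [[-0.11, -0.99], [-0.99, 0.11]] @ diag([12.981534922711175, 1.287497980747977]) @ [[0.96, -0.28], [0.28, 0.96]]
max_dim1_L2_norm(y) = 12.91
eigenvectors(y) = [[-0.49, 0.12],[-0.87, -0.99]]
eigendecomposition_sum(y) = [[-2.62, -0.32], [-4.71, -0.58]] + [[0.94, -0.53],[-7.66, 4.27]]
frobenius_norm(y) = 13.05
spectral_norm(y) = 12.98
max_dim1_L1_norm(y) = 16.06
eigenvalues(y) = [-3.2, 5.21]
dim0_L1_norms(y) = [14.05, 4.54]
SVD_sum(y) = [[-1.33,0.38],  [-12.41,3.56]] + [[-0.35, -1.23], [0.04, 0.13]]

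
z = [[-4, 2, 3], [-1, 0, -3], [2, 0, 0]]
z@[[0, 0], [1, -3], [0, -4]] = [[2, -18], [0, 12], [0, 0]]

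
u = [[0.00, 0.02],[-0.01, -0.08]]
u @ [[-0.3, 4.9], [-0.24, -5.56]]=[[-0.00, -0.11], [0.02, 0.40]]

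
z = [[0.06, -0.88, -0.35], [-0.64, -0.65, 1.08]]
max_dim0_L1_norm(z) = 1.53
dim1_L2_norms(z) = [0.95, 1.41]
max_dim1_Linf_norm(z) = 1.08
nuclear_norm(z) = 2.36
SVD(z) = [[0.14, 0.99],[0.99, -0.14]] @ diag([1.4213108509573473, 0.9374835811633723]) @ [[-0.44, -0.54, 0.72],  [0.16, -0.83, -0.53]]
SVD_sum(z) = [[-0.09,-0.11,0.14],[-0.62,-0.76,1.01]] + [[0.15, -0.77, -0.49], [-0.02, 0.11, 0.07]]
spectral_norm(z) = 1.42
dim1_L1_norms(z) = [1.29, 2.37]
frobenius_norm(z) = 1.70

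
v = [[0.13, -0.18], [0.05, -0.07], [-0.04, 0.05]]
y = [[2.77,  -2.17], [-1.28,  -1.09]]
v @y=[[0.59, -0.09], [0.23, -0.03], [-0.17, 0.03]]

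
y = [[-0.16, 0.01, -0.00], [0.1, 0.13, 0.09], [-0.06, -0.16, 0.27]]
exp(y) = [[0.85, 0.01, 0.0], [0.1, 1.13, 0.11], [-0.07, -0.2, 1.3]]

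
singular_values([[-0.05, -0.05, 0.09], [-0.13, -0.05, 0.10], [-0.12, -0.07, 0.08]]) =[0.26, 0.04, 0.02]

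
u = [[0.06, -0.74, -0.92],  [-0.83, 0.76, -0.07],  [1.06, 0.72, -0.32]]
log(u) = [[0.25,  0.05,  -1.41], [-0.47,  -0.03,  -0.66], [2.05,  1.29,  0.21]]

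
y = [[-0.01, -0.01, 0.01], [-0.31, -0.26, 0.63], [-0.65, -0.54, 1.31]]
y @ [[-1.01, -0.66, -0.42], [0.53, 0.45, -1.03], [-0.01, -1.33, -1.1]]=[[0.00, -0.01, 0.00], [0.17, -0.75, -0.3], [0.36, -1.56, -0.61]]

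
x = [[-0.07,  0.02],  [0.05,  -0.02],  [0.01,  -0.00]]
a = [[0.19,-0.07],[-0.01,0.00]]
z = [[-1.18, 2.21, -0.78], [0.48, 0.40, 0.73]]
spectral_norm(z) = 2.63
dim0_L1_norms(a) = [0.2, 0.07]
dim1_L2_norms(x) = [0.07, 0.05, 0.01]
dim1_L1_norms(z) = [4.17, 1.61]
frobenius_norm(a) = 0.20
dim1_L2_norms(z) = [2.62, 0.96]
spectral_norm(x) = 0.09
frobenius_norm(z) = 2.79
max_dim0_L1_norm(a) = 0.2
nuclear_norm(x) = 0.10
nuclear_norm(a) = 0.21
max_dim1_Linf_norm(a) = 0.19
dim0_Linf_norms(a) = [0.19, 0.07]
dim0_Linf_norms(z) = [1.18, 2.21, 0.78]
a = z @ x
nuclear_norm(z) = 3.58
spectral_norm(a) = 0.20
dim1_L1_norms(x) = [0.09, 0.07, 0.01]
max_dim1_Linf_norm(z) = 2.21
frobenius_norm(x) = 0.09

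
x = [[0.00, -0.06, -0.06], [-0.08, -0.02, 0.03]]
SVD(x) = [[-0.55, 0.83], [0.83, 0.55]] @ diag([0.08999999999999998, 0.0824621125123532]) @ [[-0.74,  0.18,  0.65], [-0.54,  -0.74,  -0.40]]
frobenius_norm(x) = 0.12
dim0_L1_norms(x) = [0.08, 0.08, 0.09]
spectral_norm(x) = 0.09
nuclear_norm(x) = 0.17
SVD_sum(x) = [[0.04, -0.01, -0.03],[-0.06, 0.01, 0.05]] + [[-0.04,-0.05,-0.03], [-0.02,-0.03,-0.02]]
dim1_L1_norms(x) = [0.12, 0.13]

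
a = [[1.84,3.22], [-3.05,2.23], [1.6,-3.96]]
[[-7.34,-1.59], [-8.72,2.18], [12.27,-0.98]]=a @ [[0.84, -0.76], [-2.76, -0.06]]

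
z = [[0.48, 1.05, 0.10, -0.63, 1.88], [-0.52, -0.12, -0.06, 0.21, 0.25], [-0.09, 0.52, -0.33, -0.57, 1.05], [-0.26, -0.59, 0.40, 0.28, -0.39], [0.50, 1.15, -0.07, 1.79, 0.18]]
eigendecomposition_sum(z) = [[(0.5+0.12j), (0.94-0.62j), (-0.36-0.21j), -0.28-1.62j, (0.77-0.5j)], [-0.16+0.14j, (-0.01+0.48j), (0.16-0.07j), (0.63+0.3j), -0.01+0.39j], [0.12+0.14j, 0.41+0.03j, -0.06-0.14j, (0.28-0.54j), 0.34+0.02j], [-0.11-0.04j, (-0.23+0.11j), 0.07+0.06j, (0.01+0.38j), (-0.19+0.09j)], [(0.05+0.17j), 0.34+0.18j, 0.00-0.14j, 0.44-0.36j, (0.28+0.15j)]] + [[0.50-0.12j, (0.94+0.62j), (-0.36+0.21j), (-0.28+1.62j), (0.77+0.5j)], [-0.16-0.14j, -0.01-0.48j, (0.16+0.07j), (0.63-0.3j), (-0.01-0.39j)], [(0.12-0.14j), (0.41-0.03j), -0.06+0.14j, 0.28+0.54j, (0.34-0.02j)], [(-0.11+0.04j), -0.23-0.11j, 0.07-0.06j, (0.01-0.38j), (-0.19-0.09j)], [0.05-0.17j, 0.34-0.18j, 0.14j, 0.44+0.36j, 0.28-0.15j]] + [[(-0.34-0j), (-0.48+0j), 0.34+0.00j, -0.35+0.00j, 0.26+0.00j], [(-0.56-0j), (-0.78+0j), 0.56+0.00j, -0.58+0.00j, (0.43+0j)], [(-0.68-0j), (-0.96+0j), (0.69+0j), (-0.72+0j), 0.53+0.00j], [(0.09+0j), 0.12-0.00j, -0.09-0.00j, (0.09-0j), (-0.07-0j)], [0.61+0.00j, (0.86-0j), -0.61-0.00j, (0.64-0j), -0.47-0.00j]] + [[-0.12-0.00j, (-0.22+0j), 0.30+0.00j, 0.11+0.00j, (0.05+0j)], [(0.3+0j), 0.53-0.00j, -0.72-0.00j, -0.26-0.00j, -0.12-0.00j], [0.32+0.00j, 0.57-0.00j, -0.77-0.00j, -0.28-0.00j, -0.12-0.00j], [-0.11-0.00j, (-0.19+0j), (0.26+0j), (0.1+0j), (0.04+0j)], [(-0.18-0j), -0.31+0.00j, 0.43+0.00j, 0.15+0.00j, 0.07+0.00j]] + [[(-0.05-0j), (-0.13+0j), 0.18+0.00j, (0.18+0j), 0.03+0.00j],[0.06+0.00j, (0.15-0j), -0.22-0.00j, (-0.21-0j), -0.04-0.00j],[0.04+0.00j, 0.09-0.00j, (-0.13-0j), (-0.13-0j), -0.02-0.00j],[-0.02-0.00j, (-0.05+0j), (0.08+0j), (0.08+0j), 0.01+0.00j],[(-0.03-0j), -0.08+0.00j, (0.11+0j), (0.11+0j), (0.02+0j)]]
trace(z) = 0.49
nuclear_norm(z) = 6.21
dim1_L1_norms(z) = [4.14, 1.16, 2.56, 1.92, 3.69]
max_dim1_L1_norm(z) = 4.14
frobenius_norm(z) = 3.62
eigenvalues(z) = [(0.72+0.98j), (0.72-0.98j), (-0.82+0j), (-0.19+0j), (0.07+0j)]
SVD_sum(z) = [[0.44,1.23,-0.16,-0.41,1.79], [-0.0,-0.0,0.00,0.00,-0.00], [0.24,0.67,-0.08,-0.22,0.97], [-0.15,-0.41,0.05,0.14,-0.60], [0.11,0.3,-0.04,-0.10,0.43]] + [[-0.06,-0.11,0.00,-0.24,0.03], [0.0,0.0,-0.0,0.00,-0.0], [-0.09,-0.18,0.00,-0.39,0.06], [0.0,0.00,-0.0,0.0,-0.0], [0.43,0.85,-0.01,1.88,-0.27]] + [[0.03, 0.01, 0.0, -0.01, -0.02], [-0.51, -0.14, -0.01, 0.22, 0.27], [-0.17, -0.05, -0.00, 0.07, 0.09], [-0.21, -0.06, -0.01, 0.09, 0.11], [-0.03, -0.01, -0.00, 0.01, 0.02]] + [[0.07,-0.08,0.25,0.03,0.07],  [-0.01,0.02,-0.05,-0.01,-0.01],  [-0.07,0.08,-0.24,-0.03,-0.07],  [0.1,-0.12,0.35,0.05,0.10],  [-0.0,0.01,-0.02,-0.0,-0.01]] + [[-0.00, 0.00, 0.0, -0.0, -0.00], [-0.0, 0.0, 0.00, -0.00, -0.00], [0.0, -0.00, -0.00, 0.0, 0.00], [0.0, -0.0, -0.00, 0.00, 0.00], [0.0, -0.0, -0.00, 0.00, 0.0]]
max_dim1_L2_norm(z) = 2.3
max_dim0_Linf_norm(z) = 1.88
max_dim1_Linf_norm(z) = 1.88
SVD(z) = [[-0.83, -0.13, -0.05, -0.51, -0.2], [0.00, 0.0, 0.88, 0.10, -0.47], [-0.45, -0.20, 0.3, 0.48, 0.66], [0.28, 0.0, 0.37, -0.71, 0.54], [-0.20, 0.97, 0.05, 0.04, 0.11]] @ diag([2.736959041370527, 2.186843650794356, 0.7140296470298014, 0.5665579306254992, 0.006620215131935312]) @ [[-0.19, -0.55, 0.07, 0.18, -0.79], [0.20, 0.40, -0.01, 0.88, -0.13], [-0.81, -0.22, -0.02, 0.34, 0.43], [-0.24, 0.29, -0.88, -0.12, -0.25], [0.46, -0.64, -0.46, 0.23, 0.34]]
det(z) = 0.02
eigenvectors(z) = [[-0.82+0.00j, -0.82-0.00j, (-0.3+0j), -0.25+0.00j, 0.53+0.00j],[0.20-0.29j, (0.2+0.29j), (-0.49+0j), 0.60+0.00j, -0.64+0.00j],[-0.24-0.18j, (-0.24+0.18j), (-0.61+0j), 0.64+0.00j, -0.39+0.00j],[(0.19+0.03j), (0.19-0.03j), 0.08+0.00j, -0.22+0.00j, 0.23+0.00j],[-0.14-0.25j, -0.14+0.25j, (0.54+0j), -0.35+0.00j, (0.34+0j)]]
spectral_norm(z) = 2.74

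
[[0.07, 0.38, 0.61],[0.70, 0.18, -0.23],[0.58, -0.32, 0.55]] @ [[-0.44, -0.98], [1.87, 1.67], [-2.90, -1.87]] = [[-1.09,-0.57], [0.70,0.04], [-2.45,-2.13]]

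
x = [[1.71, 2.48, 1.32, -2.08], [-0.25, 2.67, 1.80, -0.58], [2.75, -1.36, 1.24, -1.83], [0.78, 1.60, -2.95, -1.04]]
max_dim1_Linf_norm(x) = 2.95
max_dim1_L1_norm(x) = 7.59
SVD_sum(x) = [[1.85, 2.2, 1.51, -2.12], [1.15, 1.37, 0.94, -1.32], [0.97, 1.15, 0.79, -1.11], [0.33, 0.4, 0.27, -0.38]] + [[-0.14, 0.28, -0.2, 0.03], [-0.40, 0.84, -0.59, 0.09], [1.05, -2.16, 1.52, -0.24], [-0.88, 1.83, -1.29, 0.21]] + [[-0.01, 0.00, 0.01, 0.00],[-1.00, 0.47, 1.45, 0.65],[0.74, -0.35, -1.07, -0.48],[1.33, -0.62, -1.93, -0.86]] + [[0.00,  0.00,  0.0,  0.00], [-0.00,  -0.00,  -0.0,  -0.0], [-0.0,  -0.00,  -0.0,  -0.00], [-0.00,  -0.00,  -0.0,  -0.0]]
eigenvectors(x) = [[-0.74, -0.52, -0.61, 0.64],[-0.46, -0.11, -0.23, 0.42],[-0.49, -0.13, -0.0, -0.07],[0.02, -0.84, -0.76, 0.64]]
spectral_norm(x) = 5.04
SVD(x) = [[-0.77, -0.09, -0.0, -0.63], [-0.48, -0.28, -0.55, 0.63], [-0.4, 0.73, 0.41, 0.38], [-0.14, -0.62, 0.73, 0.26]] @ diag([5.041607884126201, 3.9147809458343557, 3.5240410986841413, 0.003797845951683056]) @ [[-0.48, -0.57, -0.39, 0.55],  [0.37, -0.76, 0.53, -0.09],  [0.52, -0.24, -0.75, -0.33],  [-0.61, -0.22, -0.01, -0.76]]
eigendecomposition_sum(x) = [[2.54, -0.42, 2.81, -1.94], [1.59, -0.26, 1.76, -1.22], [1.68, -0.28, 1.86, -1.29], [-0.08, 0.01, -0.09, 0.06]] + [[2.6, -1.99, -2.12, -1.51], [0.56, -0.43, -0.46, -0.33], [0.64, -0.49, -0.52, -0.37], [4.2, -3.22, -3.42, -2.44]] + [[0.53, -0.53, -0.30, -0.21], [0.19, -0.2, -0.11, -0.08], [0.0, -0.00, -0.00, -0.00], [0.65, -0.65, -0.37, -0.26]] + [[-3.95, 5.42, 0.92, 1.58], [-2.59, 3.56, 0.61, 1.04], [0.43, -0.59, -0.1, -0.17], [-3.98, 5.46, 0.93, 1.59]]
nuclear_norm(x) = 12.48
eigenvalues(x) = [4.2, -0.79, 0.07, 1.1]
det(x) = -0.26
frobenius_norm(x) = 7.29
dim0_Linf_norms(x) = [2.75, 2.67, 2.95, 2.08]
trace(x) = 4.58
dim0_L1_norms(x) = [5.49, 8.11, 7.31, 5.53]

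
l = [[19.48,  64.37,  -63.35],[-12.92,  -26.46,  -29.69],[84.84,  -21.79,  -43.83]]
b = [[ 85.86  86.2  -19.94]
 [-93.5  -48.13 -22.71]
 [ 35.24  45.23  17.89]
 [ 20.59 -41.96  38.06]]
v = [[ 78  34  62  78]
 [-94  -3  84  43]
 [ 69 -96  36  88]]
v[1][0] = -94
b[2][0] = 35.24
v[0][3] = 78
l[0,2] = -63.35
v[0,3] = 78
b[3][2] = 38.06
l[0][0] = 19.48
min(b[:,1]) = -48.13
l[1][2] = -29.69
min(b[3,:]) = -41.96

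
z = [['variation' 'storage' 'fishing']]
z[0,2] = 'fishing'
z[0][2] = 'fishing'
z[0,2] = 'fishing'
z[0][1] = 'storage'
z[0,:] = ['variation', 'storage', 'fishing']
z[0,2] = 'fishing'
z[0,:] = ['variation', 'storage', 'fishing']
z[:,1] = ['storage']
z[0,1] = 'storage'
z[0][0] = 'variation'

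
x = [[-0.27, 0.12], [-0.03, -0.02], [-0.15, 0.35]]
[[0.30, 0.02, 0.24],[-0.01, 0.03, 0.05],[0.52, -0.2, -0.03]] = x @ [[-0.56, -0.42, -1.14], [1.24, -0.74, -0.58]]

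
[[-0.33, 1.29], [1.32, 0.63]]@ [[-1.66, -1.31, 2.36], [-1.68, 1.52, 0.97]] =[[-1.62, 2.39, 0.47], [-3.25, -0.77, 3.73]]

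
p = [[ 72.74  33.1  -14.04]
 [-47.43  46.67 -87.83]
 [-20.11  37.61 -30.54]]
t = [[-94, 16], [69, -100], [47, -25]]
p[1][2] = -87.83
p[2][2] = -30.54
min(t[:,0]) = -94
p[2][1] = 37.61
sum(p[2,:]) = -13.04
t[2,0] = 47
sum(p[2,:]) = -13.04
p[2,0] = -20.11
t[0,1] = 16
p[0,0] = 72.74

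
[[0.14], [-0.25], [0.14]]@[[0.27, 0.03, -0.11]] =[[0.04, 0.00, -0.02], [-0.07, -0.01, 0.03], [0.04, 0.0, -0.02]]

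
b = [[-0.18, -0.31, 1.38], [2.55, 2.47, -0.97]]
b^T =[[-0.18,2.55], [-0.31,2.47], [1.38,-0.97]]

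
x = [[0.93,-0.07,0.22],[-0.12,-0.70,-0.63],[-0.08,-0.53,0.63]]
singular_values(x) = [1.06, 0.87, 0.79]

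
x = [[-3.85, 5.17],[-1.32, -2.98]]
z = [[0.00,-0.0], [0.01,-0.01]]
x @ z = [[0.05, -0.05], [-0.03, 0.03]]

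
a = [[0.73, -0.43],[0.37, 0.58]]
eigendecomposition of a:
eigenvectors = [[0.73+0.00j, (0.73-0j)], [(0.13-0.67j), (0.13+0.67j)]]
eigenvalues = [(0.66+0.39j), (0.66-0.39j)]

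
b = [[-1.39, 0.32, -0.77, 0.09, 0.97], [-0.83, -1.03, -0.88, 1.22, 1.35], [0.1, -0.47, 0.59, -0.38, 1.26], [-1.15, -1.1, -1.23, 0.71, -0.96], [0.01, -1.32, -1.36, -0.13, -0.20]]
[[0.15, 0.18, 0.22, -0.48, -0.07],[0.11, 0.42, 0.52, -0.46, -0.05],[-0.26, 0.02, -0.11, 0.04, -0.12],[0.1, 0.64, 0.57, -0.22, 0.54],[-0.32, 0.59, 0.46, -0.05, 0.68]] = b@[[-0.09, -0.14, -0.07, 0.15, -0.02], [0.20, -0.29, -0.14, -0.09, -0.25], [0.02, -0.14, -0.21, 0.15, -0.21], [0.27, -0.06, 0.11, -0.11, -0.24], [-0.05, -0.03, -0.00, -0.12, -0.16]]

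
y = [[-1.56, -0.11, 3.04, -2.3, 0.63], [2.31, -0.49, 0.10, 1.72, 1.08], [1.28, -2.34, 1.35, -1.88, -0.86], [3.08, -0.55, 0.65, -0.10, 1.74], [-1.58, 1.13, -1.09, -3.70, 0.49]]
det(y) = 37.884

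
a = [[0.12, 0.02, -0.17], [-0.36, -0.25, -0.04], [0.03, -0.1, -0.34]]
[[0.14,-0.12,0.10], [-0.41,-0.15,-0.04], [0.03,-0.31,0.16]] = a @ [[0.7,0.31,0.65], [0.68,-0.00,-0.73], [-0.23,0.95,-0.21]]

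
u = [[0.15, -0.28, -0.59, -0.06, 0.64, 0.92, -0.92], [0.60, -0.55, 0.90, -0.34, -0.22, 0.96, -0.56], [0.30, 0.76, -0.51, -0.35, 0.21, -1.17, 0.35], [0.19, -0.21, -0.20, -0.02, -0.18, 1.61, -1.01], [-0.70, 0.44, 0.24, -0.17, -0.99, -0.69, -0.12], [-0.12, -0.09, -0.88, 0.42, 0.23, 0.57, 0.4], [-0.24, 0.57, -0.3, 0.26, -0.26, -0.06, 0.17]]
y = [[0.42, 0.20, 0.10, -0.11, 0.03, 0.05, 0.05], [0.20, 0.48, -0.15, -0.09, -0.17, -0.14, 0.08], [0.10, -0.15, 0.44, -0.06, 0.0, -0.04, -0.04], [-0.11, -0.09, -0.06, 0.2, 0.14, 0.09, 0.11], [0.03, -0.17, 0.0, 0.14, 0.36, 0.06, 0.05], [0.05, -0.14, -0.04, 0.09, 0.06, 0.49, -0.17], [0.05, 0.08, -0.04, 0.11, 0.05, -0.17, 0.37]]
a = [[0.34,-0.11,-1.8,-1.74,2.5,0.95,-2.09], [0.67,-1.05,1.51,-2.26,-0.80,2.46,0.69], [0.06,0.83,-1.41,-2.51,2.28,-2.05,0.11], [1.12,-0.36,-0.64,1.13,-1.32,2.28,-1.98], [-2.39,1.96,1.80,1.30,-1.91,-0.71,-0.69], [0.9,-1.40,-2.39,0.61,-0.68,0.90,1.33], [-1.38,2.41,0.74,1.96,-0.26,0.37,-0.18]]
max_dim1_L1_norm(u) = 4.13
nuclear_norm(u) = 8.23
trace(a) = -2.18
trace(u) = -1.18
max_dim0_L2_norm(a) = 4.65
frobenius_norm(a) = 10.47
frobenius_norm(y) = 1.27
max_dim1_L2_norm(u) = 1.94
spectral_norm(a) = 6.70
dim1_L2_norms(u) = [1.6, 1.69, 1.61, 1.94, 1.5, 1.23, 0.8]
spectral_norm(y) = 0.83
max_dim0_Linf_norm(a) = 2.51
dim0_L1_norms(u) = [2.3, 2.9, 3.62, 1.62, 2.73, 5.98, 3.53]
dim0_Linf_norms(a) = [2.39, 2.41, 2.39, 2.51, 2.5, 2.46, 2.09]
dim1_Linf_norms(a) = [2.5, 2.46, 2.51, 2.28, 2.39, 2.39, 2.41]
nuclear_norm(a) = 23.78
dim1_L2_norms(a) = [4.23, 4.01, 4.29, 3.73, 4.37, 3.45, 3.51]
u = a @ y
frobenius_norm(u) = 4.02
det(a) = -1097.46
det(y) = 0.00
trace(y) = 2.76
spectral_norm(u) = 3.08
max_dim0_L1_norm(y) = 1.31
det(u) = -0.03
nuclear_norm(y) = 2.76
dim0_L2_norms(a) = [3.2, 3.68, 4.17, 4.65, 4.24, 4.22, 3.32]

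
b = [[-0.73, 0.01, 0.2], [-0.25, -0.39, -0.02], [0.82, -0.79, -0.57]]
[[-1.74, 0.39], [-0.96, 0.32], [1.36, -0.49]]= b @ [[2.19, 0.13], [1.10, -1.03], [-0.76, 2.47]]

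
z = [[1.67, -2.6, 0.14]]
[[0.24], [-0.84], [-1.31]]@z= [[0.40, -0.62, 0.03], [-1.4, 2.18, -0.12], [-2.19, 3.41, -0.18]]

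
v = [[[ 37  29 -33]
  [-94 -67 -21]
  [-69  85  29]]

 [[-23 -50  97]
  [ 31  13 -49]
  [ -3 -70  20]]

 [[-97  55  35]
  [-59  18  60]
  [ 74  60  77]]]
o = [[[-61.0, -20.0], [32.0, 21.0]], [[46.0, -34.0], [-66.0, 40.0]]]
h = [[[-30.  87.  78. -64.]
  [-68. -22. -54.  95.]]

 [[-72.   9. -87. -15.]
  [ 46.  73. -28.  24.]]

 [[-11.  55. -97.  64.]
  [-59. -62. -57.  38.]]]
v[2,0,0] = -97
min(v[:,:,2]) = -49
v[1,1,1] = 13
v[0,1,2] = -21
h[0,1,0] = -68.0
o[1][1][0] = -66.0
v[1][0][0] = -23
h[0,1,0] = -68.0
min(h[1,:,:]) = -87.0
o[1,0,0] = 46.0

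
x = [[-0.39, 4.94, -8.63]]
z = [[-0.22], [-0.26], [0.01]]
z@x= [[0.09, -1.09, 1.9], [0.10, -1.28, 2.24], [-0.00, 0.05, -0.09]]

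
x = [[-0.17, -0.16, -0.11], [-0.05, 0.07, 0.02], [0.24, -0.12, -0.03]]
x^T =[[-0.17, -0.05, 0.24], [-0.16, 0.07, -0.12], [-0.11, 0.02, -0.03]]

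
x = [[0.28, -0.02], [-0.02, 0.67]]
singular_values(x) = [0.67, 0.28]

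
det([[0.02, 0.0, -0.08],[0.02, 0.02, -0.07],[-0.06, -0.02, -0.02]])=-0.000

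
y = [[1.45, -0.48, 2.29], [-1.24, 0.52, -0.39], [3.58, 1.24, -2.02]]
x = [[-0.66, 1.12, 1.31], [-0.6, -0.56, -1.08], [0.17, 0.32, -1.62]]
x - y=[[-2.11, 1.60, -0.98], [0.64, -1.08, -0.69], [-3.41, -0.92, 0.4]]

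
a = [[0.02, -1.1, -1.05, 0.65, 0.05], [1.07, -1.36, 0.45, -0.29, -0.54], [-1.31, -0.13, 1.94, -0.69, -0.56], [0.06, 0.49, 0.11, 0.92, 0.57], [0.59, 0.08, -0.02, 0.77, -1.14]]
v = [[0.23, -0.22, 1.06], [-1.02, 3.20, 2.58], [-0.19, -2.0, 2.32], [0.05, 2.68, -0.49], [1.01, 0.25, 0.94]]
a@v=[[1.41, 0.33, -5.52], [0.99, -6.40, -1.7], [-1.14, -6.00, 2.59], [0.11, 3.94, 1.67], [-1.06, 1.94, -0.66]]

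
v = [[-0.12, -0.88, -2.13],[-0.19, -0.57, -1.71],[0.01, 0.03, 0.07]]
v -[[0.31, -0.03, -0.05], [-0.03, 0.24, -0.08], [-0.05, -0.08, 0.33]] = [[-0.43,-0.85,-2.08], [-0.16,-0.81,-1.63], [0.06,0.11,-0.26]]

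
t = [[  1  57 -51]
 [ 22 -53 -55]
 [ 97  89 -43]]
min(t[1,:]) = -55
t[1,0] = 22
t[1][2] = -55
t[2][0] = 97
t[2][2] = -43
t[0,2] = -51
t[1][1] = -53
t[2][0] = 97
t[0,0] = 1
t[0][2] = -51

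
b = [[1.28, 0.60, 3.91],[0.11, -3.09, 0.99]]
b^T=[[1.28, 0.11], [0.60, -3.09], [3.91, 0.99]]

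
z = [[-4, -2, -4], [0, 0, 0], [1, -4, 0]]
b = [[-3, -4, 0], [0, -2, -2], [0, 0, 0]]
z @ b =[[12, 20, 4], [0, 0, 0], [-3, 4, 8]]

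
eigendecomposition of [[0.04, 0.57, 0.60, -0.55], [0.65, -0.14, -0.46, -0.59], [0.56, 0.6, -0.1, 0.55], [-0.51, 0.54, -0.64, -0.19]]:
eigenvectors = [[(-0.72+0j), (-0.69+0j), -0.03+0.02j, (-0.03-0.02j)], [(-0.42+0j), 0.44+0.00j, (0.28+0.49j), (0.28-0.49j)], [(-0.43+0j), (0.39+0j), (0.26-0.51j), (0.26+0.51j)], [0.35+0.00j, -0.42+0.00j, 0.59+0.00j, 0.59-0.00j]]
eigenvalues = [(0.99+0j), (-1+0j), (-0.19+0.98j), (-0.19-0.98j)]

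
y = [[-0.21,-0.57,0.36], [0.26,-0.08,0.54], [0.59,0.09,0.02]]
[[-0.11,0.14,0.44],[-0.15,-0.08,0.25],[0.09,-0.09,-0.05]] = y @ [[0.19,-0.11,-0.02], [-0.13,-0.28,-0.51], [-0.39,-0.13,0.40]]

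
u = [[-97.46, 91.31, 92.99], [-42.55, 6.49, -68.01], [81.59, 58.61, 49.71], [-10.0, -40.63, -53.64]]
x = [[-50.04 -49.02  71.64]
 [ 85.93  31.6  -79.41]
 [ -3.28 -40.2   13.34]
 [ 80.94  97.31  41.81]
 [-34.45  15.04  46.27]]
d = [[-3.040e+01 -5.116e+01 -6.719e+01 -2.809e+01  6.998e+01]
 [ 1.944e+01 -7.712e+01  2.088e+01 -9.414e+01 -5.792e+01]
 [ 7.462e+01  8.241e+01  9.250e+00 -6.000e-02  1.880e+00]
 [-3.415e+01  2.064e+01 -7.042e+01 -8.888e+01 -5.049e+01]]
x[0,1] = -49.02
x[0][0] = -50.04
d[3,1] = 20.64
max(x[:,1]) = 97.31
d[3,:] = [-34.15, 20.64, -70.42, -88.88, -50.49]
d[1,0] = 19.44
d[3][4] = -50.49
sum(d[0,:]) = -106.86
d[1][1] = -77.12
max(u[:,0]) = 81.59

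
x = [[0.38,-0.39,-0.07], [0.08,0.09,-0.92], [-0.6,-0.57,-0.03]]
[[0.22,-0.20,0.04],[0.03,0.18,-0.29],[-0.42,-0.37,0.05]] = x@[[0.64, 0.06, 0.03], [0.06, 0.6, -0.13], [0.03, -0.13, 0.31]]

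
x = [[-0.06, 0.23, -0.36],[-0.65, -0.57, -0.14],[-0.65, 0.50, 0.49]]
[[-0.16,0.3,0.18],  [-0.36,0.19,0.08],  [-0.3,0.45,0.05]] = x @ [[0.59,-0.63,-0.20], [-0.1,0.48,0.18], [0.27,-0.41,-0.35]]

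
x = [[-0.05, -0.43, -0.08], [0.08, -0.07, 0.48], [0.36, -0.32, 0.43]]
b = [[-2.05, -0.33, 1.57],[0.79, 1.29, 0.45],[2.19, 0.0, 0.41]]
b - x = [[-2.00, 0.1, 1.65], [0.71, 1.36, -0.03], [1.83, 0.32, -0.02]]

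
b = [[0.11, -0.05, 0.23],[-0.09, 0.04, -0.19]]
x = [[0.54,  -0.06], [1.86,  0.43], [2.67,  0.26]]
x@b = [[0.06, -0.03, 0.14], [0.17, -0.08, 0.35], [0.27, -0.12, 0.56]]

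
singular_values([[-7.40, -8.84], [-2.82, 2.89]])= [11.54, 4.01]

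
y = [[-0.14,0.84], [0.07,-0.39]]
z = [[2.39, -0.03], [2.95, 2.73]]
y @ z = [[2.14, 2.30], [-0.98, -1.07]]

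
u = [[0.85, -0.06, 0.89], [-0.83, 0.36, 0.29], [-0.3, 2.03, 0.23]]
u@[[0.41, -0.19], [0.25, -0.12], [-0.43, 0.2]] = [[-0.05, 0.02], [-0.37, 0.17], [0.29, -0.14]]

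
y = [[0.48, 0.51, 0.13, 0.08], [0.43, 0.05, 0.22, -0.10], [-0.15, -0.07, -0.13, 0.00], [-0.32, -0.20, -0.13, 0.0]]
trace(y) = 0.40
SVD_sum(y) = [[0.54,  0.38,  0.21,  0.01], [0.34,  0.23,  0.13,  0.01], [-0.15,  -0.11,  -0.06,  -0.00], [-0.31,  -0.22,  -0.12,  -0.01]] + [[-0.06, 0.13, -0.08, 0.07], [0.09, -0.18, 0.10, -0.10], [-0.02, 0.04, -0.02, 0.02], [-0.01, 0.02, -0.01, 0.01]] + [[0.00, -0.00, -0.0, -0.0], [0.01, -0.00, -0.01, -0.01], [0.02, -0.01, -0.05, -0.02], [0.00, -0.00, -0.00, -0.0]] + [[-0.00, 0.00, 0.0, -0.00], [-0.00, 0.0, 0.00, -0.0], [0.0, -0.00, -0.00, 0.0], [-0.0, 0.0, 0.00, -0.0]]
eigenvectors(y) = [[0.75,0.53,0.33,0.45],[0.48,-0.83,-0.40,-0.25],[-0.17,0.17,-0.17,-0.84],[-0.43,0.1,0.83,-0.19]]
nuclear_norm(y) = 1.30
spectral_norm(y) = 0.93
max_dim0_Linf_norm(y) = 0.51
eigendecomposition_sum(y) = [[0.53, 0.38, 0.18, 0.01], [0.34, 0.24, 0.11, 0.0], [-0.12, -0.09, -0.04, -0.00], [-0.30, -0.22, -0.10, -0.0]] + [[-0.06, 0.12, -0.08, 0.06], [0.09, -0.19, 0.13, -0.1], [-0.02, 0.04, -0.03, 0.02], [-0.01, 0.02, -0.02, 0.01]] + [[-0.0, -0.00, 0.0, -0.0], [0.0, 0.0, -0.00, 0.0], [0.00, 0.00, -0.0, 0.00], [-0.00, -0.00, 0.0, -0.0]] + [[0.01,0.01,0.03,0.01], [-0.00,-0.01,-0.02,-0.01], [-0.01,-0.02,-0.06,-0.02], [-0.0,-0.01,-0.01,-0.00]]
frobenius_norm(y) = 0.98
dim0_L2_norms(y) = [0.73, 0.55, 0.31, 0.13]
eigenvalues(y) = [0.73, -0.26, -0.0, -0.07]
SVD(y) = [[-0.75,0.58,-0.1,0.31],[-0.46,-0.79,-0.29,0.28],[0.21,0.18,-0.95,-0.13],[0.43,0.07,-0.01,0.90]] @ diag([0.9282365938835563, 0.3131980612370758, 0.05893477338073424, 0.0032392436388965183]) @ [[-0.78, -0.54, -0.30, -0.01], [-0.35, 0.73, -0.42, 0.4], [-0.40, 0.09, 0.84, 0.36], [-0.32, 0.40, 0.16, -0.84]]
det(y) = -0.00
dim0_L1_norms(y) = [1.38, 0.83, 0.61, 0.18]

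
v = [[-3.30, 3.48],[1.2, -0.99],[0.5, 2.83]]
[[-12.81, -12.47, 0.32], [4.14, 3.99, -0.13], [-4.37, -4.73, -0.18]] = v @ [[1.90, 1.70, -0.14], [-1.88, -1.97, -0.04]]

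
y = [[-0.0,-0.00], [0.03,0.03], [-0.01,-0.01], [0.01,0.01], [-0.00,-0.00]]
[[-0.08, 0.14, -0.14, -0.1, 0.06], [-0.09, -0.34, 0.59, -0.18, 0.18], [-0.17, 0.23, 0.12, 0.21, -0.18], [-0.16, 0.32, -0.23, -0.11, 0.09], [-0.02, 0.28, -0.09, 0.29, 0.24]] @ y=[[0.00, 0.0], [-0.02, -0.02], [0.01, 0.01], [0.01, 0.01], [0.01, 0.01]]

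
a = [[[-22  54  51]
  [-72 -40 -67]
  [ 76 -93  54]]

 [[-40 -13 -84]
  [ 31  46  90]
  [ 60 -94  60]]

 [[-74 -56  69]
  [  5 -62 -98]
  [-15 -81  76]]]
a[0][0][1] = 54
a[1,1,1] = 46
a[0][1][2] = -67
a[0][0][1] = 54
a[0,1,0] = -72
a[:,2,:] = [[76, -93, 54], [60, -94, 60], [-15, -81, 76]]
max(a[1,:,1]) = 46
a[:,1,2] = [-67, 90, -98]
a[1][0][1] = -13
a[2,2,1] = -81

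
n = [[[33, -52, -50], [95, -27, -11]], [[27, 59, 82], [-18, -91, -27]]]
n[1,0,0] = 27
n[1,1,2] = -27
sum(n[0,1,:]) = 57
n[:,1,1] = [-27, -91]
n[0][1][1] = -27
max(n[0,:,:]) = 95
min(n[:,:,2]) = -50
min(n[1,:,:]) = -91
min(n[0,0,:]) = -52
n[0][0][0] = 33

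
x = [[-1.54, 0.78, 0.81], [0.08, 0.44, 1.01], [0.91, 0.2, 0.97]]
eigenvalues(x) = [-1.72, 1.59, 0.0]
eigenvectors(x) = [[0.94, -0.34, -0.24], [0.12, -0.63, -0.88], [-0.33, -0.7, 0.4]]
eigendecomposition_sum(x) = [[-1.7, 0.58, 0.29],[-0.21, 0.07, 0.04],[0.59, -0.20, -0.10]] + [[0.16, 0.20, 0.52], [0.29, 0.37, 0.97], [0.32, 0.40, 1.07]] + [[-0.00, 0.00, -0.00], [-0.0, 0.00, -0.00], [0.0, -0.0, 0.00]]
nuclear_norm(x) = 3.63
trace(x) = -0.13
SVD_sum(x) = [[-1.35, 0.83, 1.02], [-0.49, 0.3, 0.37], [0.03, -0.02, -0.02]] + [[-0.19,-0.05,-0.21], [0.57,0.14,0.64], [0.88,0.22,0.99]] + [[-0.0,-0.00,0.0], [0.00,0.0,-0.0], [-0.0,-0.00,0.0]]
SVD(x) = [[-0.94,0.18,0.29], [-0.34,-0.53,-0.77], [0.02,-0.83,0.56]] @ diag([2.0053830764247857, 1.6259269923601045, 0.00036373601336555305]) @ [[0.72,-0.44,-0.54], [-0.66,-0.16,-0.74], [-0.24,-0.88,0.40]]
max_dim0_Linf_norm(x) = 1.54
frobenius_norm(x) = 2.58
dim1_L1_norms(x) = [3.13, 1.53, 2.08]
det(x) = -0.00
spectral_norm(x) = 2.01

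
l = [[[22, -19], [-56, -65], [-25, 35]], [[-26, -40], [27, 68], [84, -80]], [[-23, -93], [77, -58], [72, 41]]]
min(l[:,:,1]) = -93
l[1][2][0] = 84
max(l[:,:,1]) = 68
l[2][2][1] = 41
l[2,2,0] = 72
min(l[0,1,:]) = -65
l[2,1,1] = -58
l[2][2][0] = 72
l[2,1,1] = -58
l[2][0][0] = -23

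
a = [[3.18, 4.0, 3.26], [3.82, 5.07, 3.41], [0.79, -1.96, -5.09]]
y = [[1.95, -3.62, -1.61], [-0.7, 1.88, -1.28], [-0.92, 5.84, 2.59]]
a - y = [[1.23, 7.62, 4.87],[4.52, 3.19, 4.69],[1.71, -7.80, -7.68]]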